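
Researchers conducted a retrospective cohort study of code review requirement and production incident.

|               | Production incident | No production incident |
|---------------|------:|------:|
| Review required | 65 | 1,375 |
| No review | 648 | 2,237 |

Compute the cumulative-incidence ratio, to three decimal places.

0.201

Cells: a = 65, b = 1375, c = 648, d = 2237.
Risk in exposed = 65/1440 = 0.04514; risk in unexposed = 648/2885 = 0.22461.
RR = 0.04514 / 0.22461 = 0.20097
The risk is 80% lower among the exposed than among the unexposed.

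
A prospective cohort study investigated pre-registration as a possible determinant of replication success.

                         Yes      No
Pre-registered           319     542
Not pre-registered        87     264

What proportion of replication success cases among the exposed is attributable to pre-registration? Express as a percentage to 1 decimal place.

33.1

Cells: a = 319, b = 542, c = 87, d = 264.
Risk in exposed = 319/861 = 0.37050; risk in unexposed = 87/351 = 0.24786.
RR = 0.37050/0.24786 = 1.49477
AR% = (RR − 1)/RR × 100 = (1.49477 − 1)/1.49477 × 100 = 33.1002%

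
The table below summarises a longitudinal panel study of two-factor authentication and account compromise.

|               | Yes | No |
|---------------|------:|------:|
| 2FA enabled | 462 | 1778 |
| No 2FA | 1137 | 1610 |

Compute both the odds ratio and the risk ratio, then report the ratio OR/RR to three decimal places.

Cells: a = 462, b = 1778, c = 1137, d = 1610.
OR = (462·1610)/(1778·1137) = 743820/2021586 = 0.36794
Risk in exposed = 462/2240 = 0.20625; risk in unexposed = 1137/2747 = 0.41391; RR = 0.49830
OR/RR = 0.36794 / 0.49830 = 0.73839
The outcome is not rare, so the OR lies further from 1 than the RR.

0.738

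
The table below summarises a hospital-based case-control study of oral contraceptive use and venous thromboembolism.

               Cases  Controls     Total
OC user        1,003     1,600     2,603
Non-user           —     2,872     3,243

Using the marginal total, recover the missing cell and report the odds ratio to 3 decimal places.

4.853

The missing cell is in the unexposed row: 3243 − 2872 = 371.
So a = 1003, b = 1600, c = 371, d = 2872.
OR = (a·d)/(b·c) = (1003 × 2872) / (1600 × 371) = 2880616 / 593600 = 4.85279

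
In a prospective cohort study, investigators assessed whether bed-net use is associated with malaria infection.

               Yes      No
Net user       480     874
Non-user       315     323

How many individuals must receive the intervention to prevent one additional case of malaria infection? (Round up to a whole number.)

8

Risk in treated group = 480/1354 = 0.35451; risk in control = 315/638 = 0.49373.
Absolute risk reduction = 0.49373 − 0.35451 = 0.13923
NNT = 1 / ARR = 1 / 0.13923 = 7.183 → round up → 8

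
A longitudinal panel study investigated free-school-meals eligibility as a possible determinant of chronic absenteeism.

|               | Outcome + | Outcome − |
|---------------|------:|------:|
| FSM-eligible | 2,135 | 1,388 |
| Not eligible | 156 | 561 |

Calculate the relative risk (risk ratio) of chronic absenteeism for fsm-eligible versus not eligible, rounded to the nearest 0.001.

2.785

Cells: a = 2135, b = 1388, c = 156, d = 561.
Risk in exposed = 2135/3523 = 0.60602; risk in unexposed = 156/717 = 0.21757.
RR = 0.60602 / 0.21757 = 2.78535
The risk among the exposed is 2.79 times that among the unexposed.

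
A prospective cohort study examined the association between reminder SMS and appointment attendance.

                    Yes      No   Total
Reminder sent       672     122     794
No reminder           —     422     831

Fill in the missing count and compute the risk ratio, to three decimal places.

1.720

The missing cell is in the unexposed row: 831 − 422 = 409.
So a = 672, b = 122, c = 409, d = 422.
RR = [a/(a+b)] / [c/(c+d)] = (672/794) / (409/831) = 0.84635/0.49218 = 1.71960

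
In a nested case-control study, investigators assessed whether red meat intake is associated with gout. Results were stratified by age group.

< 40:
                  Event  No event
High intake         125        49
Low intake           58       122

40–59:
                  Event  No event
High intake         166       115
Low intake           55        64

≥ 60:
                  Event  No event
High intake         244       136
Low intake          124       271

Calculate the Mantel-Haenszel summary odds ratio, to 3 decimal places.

OR_MH = Σ(aᵢdᵢ/nᵢ) / Σ(bᵢcᵢ/nᵢ), where nᵢ is the stratum total.
Stratum 1 (< 40): n = 354; a·d/n = 125·122/354 = 43.0791; b·c/n = 49·58/354 = 8.0282
Stratum 2 (40–59): n = 400; a·d/n = 166·64/400 = 26.5600; b·c/n = 115·55/400 = 15.8125
Stratum 3 (≥ 60): n = 775; a·d/n = 244·271/775 = 85.3213; b·c/n = 136·124/775 = 21.7600
OR_MH = (43.0791 + 26.5600 + 85.3213) / (8.0282 + 15.8125 + 21.7600) = 154.9604 / 45.6007 = 3.39820

3.398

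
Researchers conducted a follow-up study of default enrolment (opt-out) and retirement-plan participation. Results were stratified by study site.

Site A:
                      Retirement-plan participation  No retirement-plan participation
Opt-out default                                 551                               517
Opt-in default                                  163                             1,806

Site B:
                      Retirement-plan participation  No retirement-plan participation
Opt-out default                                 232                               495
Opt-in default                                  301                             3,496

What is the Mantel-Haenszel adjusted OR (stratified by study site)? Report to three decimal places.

8.354

OR_MH = Σ(aᵢdᵢ/nᵢ) / Σ(bᵢcᵢ/nᵢ), where nᵢ is the stratum total.
Stratum 1 (Site A): n = 3037; a·d/n = 551·1806/3037 = 327.6608; b·c/n = 517·163/3037 = 27.7481
Stratum 2 (Site B): n = 4524; a·d/n = 232·3496/4524 = 179.2821; b·c/n = 495·301/4524 = 32.9344
OR_MH = (327.6608 + 179.2821) / (27.7481 + 32.9344) = 506.9429 / 60.6825 = 8.35403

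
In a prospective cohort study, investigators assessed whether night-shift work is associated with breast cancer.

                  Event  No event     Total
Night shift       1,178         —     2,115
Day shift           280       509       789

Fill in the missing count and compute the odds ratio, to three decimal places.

2.285

The missing cell is in the exposed row: 2115 − 1178 = 937.
So a = 1178, b = 937, c = 280, d = 509.
OR = (a·d)/(b·c) = (1178 × 509) / (937 × 280) = 599602 / 262360 = 2.28542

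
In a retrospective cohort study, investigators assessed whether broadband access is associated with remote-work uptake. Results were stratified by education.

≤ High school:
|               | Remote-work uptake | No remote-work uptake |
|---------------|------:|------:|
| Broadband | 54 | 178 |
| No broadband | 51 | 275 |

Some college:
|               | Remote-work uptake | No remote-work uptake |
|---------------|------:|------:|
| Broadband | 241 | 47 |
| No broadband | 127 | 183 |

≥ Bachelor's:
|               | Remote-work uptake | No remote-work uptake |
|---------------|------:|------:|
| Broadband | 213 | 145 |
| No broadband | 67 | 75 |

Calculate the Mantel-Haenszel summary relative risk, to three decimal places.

RR_MH = Σ(aᵢ·n₀ᵢ/nᵢ) / Σ(cᵢ·n₁ᵢ/nᵢ), with n₁ᵢ = aᵢ+bᵢ (exposed), n₀ᵢ = cᵢ+dᵢ (unexposed), nᵢ = n₁ᵢ+n₀ᵢ.
Stratum 1 (≤ High school): n₁ = 232, n₀ = 326, n = 558; a·n₀/n = 54·326/558 = 31.5484; c·n₁/n = 51·232/558 = 21.2043
Stratum 2 (Some college): n₁ = 288, n₀ = 310, n = 598; a·n₀/n = 241·310/598 = 124.9331; c·n₁/n = 127·288/598 = 61.1639
Stratum 3 (≥ Bachelor's): n₁ = 358, n₀ = 142, n = 500; a·n₀/n = 213·142/500 = 60.4920; c·n₁/n = 67·358/500 = 47.9720
RR_MH = (31.5484 + 124.9331 + 60.4920) / (21.2043 + 61.1639 + 47.9720) = 216.9735 / 130.3402 = 1.66467

1.665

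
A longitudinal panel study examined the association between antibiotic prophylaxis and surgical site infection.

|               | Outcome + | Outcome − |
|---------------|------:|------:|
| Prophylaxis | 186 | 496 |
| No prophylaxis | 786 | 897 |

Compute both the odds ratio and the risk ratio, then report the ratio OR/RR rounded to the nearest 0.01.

Cells: a = 186, b = 496, c = 786, d = 897.
OR = (186·897)/(496·786) = 166842/389856 = 0.42796
Risk in exposed = 186/682 = 0.27273; risk in unexposed = 786/1683 = 0.46702; RR = 0.58397
OR/RR = 0.42796 / 0.58397 = 0.73284
The outcome is not rare, so the OR lies further from 1 than the RR.

0.73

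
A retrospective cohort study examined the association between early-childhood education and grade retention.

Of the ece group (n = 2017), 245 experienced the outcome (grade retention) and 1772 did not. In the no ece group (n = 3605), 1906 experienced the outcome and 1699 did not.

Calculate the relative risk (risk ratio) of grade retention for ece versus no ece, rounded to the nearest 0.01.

0.23

From the description: a = 245, b = 1772, c = 1906, d = 1699.
Risk in exposed = 245/2017 = 0.12147; risk in unexposed = 1906/3605 = 0.52871.
RR = 0.12147 / 0.52871 = 0.22974
The risk is 77% lower among the exposed than among the unexposed.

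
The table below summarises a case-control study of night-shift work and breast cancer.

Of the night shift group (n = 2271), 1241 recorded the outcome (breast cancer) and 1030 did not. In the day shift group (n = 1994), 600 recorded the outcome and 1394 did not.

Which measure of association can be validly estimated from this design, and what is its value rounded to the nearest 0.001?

From the description: a = 1241, b = 1030, c = 600, d = 1394.
This is a case-control study: participants were sampled on outcome status, so risks in the source population cannot be estimated directly — relative risk is not valid here. The odds ratio is the appropriate measure.
OR = (a·d)/(b·c) = (1241 × 1394) / (1030 × 600) = 1729954 / 618000 = 2.79928

2.799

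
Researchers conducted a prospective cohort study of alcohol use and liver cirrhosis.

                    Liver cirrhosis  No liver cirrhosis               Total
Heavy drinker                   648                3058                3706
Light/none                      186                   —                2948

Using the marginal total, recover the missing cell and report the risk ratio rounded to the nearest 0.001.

The missing cell is in the unexposed row: 2948 − 186 = 2762.
So a = 648, b = 3058, c = 186, d = 2762.
RR = [a/(a+b)] / [c/(c+d)] = (648/3706) / (186/2948) = 0.17485/0.06309 = 2.77130

2.771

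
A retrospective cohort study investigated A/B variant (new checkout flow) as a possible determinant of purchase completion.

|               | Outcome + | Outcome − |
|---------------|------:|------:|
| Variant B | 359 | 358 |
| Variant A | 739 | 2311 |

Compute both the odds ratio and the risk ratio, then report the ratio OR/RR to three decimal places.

1.518

Cells: a = 359, b = 358, c = 739, d = 2311.
OR = (359·2311)/(358·739) = 829649/264562 = 3.13593
Risk in exposed = 359/717 = 0.50070; risk in unexposed = 739/3050 = 0.24230; RR = 2.06648
OR/RR = 3.13593 / 2.06648 = 1.51753
The outcome is not rare, so the OR lies further from 1 than the RR.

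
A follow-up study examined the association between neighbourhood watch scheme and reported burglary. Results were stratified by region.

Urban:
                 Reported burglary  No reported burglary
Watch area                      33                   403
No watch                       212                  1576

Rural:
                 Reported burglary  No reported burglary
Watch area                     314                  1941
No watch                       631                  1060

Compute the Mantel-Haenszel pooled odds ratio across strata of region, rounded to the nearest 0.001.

OR_MH = Σ(aᵢdᵢ/nᵢ) / Σ(bᵢcᵢ/nᵢ), where nᵢ is the stratum total.
Stratum 1 (Urban): n = 2224; a·d/n = 33·1576/2224 = 23.3849; b·c/n = 403·212/2224 = 38.4155
Stratum 2 (Rural): n = 3946; a·d/n = 314·1060/3946 = 84.3487; b·c/n = 1941·631/3946 = 310.3829
OR_MH = (23.3849 + 84.3487) / (38.4155 + 310.3829) = 107.7336 / 348.7984 = 0.30887

0.309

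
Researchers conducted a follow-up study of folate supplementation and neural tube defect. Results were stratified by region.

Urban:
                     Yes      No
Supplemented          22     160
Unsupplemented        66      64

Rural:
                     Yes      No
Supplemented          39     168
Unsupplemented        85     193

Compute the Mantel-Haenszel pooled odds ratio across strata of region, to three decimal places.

OR_MH = Σ(aᵢdᵢ/nᵢ) / Σ(bᵢcᵢ/nᵢ), where nᵢ is the stratum total.
Stratum 1 (Urban): n = 312; a·d/n = 22·64/312 = 4.5128; b·c/n = 160·66/312 = 33.8462
Stratum 2 (Rural): n = 485; a·d/n = 39·193/485 = 15.5196; b·c/n = 168·85/485 = 29.4433
OR_MH = (4.5128 + 15.5196) / (33.8462 + 29.4433) = 20.0324 / 63.2895 = 0.31652

0.317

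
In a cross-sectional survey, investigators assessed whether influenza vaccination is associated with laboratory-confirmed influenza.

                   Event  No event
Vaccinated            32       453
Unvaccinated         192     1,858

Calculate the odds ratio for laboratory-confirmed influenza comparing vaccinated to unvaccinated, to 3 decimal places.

Cells: a = 32, b = 453, c = 192, d = 1858.
OR = (a·d)/(b·c) = (32 × 1858) / (453 × 192) = 59456 / 86976 = 0.68359
Exposure is associated with lower odds of laboratory-confirmed influenza (OR = 0.68 < 1).

0.684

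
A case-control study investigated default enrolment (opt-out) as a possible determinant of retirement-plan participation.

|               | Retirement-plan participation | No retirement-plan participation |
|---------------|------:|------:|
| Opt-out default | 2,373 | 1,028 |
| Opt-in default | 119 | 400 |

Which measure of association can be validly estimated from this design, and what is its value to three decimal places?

Cells: a = 2373, b = 1028, c = 119, d = 400.
This is a case-control study: participants were sampled on outcome status, so risks in the source population cannot be estimated directly — relative risk is not valid here. The odds ratio is the appropriate measure.
OR = (a·d)/(b·c) = (2373 × 400) / (1028 × 119) = 949200 / 122332 = 7.75921

7.759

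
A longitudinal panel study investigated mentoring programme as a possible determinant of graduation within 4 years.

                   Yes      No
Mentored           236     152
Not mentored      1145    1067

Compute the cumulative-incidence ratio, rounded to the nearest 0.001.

1.175

Cells: a = 236, b = 152, c = 1145, d = 1067.
Risk in exposed = 236/388 = 0.60825; risk in unexposed = 1145/2212 = 0.51763.
RR = 0.60825 / 0.51763 = 1.17506
The risk among the exposed is 1.18 times that among the unexposed.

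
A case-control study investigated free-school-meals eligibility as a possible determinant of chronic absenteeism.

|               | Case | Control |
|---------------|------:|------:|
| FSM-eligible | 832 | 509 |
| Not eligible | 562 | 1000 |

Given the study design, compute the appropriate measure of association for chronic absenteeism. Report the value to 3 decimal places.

2.909

Cells: a = 832, b = 509, c = 562, d = 1000.
This is a case-control study: participants were sampled on outcome status, so risks in the source population cannot be estimated directly — relative risk is not valid here. The odds ratio is the appropriate measure.
OR = (a·d)/(b·c) = (832 × 1000) / (509 × 562) = 832000 / 286058 = 2.90850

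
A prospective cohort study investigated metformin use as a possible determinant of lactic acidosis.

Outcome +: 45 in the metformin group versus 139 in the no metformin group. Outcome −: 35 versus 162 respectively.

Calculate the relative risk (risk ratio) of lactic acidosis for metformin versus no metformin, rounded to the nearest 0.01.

From the description: a = 45, b = 35, c = 139, d = 162.
Risk in exposed = 45/80 = 0.56250; risk in unexposed = 139/301 = 0.46179.
RR = 0.56250 / 0.46179 = 1.21808
The risk among the exposed is 1.22 times that among the unexposed.

1.22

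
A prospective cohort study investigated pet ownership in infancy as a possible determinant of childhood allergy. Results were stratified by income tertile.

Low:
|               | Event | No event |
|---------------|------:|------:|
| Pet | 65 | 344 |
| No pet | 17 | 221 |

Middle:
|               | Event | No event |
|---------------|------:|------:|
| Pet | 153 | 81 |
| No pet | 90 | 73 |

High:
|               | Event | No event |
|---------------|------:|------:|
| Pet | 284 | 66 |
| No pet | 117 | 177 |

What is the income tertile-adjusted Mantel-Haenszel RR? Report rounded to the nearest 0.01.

1.70

RR_MH = Σ(aᵢ·n₀ᵢ/nᵢ) / Σ(cᵢ·n₁ᵢ/nᵢ), with n₁ᵢ = aᵢ+bᵢ (exposed), n₀ᵢ = cᵢ+dᵢ (unexposed), nᵢ = n₁ᵢ+n₀ᵢ.
Stratum 1 (Low): n₁ = 409, n₀ = 238, n = 647; a·n₀/n = 65·238/647 = 23.9104; c·n₁/n = 17·409/647 = 10.7465
Stratum 2 (Middle): n₁ = 234, n₀ = 163, n = 397; a·n₀/n = 153·163/397 = 62.8186; c·n₁/n = 90·234/397 = 53.0479
Stratum 3 (High): n₁ = 350, n₀ = 294, n = 644; a·n₀/n = 284·294/644 = 129.6522; c·n₁/n = 117·350/644 = 63.5870
RR_MH = (23.9104 + 62.8186 + 129.6522) / (10.7465 + 53.0479 + 63.5870) = 216.3812 / 127.3813 = 1.69869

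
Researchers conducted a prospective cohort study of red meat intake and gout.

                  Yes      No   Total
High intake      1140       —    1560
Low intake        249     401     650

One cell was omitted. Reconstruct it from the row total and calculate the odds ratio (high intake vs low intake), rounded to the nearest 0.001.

The missing cell is in the exposed row: 1560 − 1140 = 420.
So a = 1140, b = 420, c = 249, d = 401.
OR = (a·d)/(b·c) = (1140 × 401) / (420 × 249) = 457140 / 104580 = 4.37120

4.371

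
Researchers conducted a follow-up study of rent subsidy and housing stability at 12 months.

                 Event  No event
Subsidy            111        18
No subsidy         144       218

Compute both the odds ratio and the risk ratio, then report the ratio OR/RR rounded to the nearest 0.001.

Cells: a = 111, b = 18, c = 144, d = 218.
OR = (111·218)/(18·144) = 24198/2592 = 9.33565
Risk in exposed = 111/129 = 0.86047; risk in unexposed = 144/362 = 0.39779; RR = 2.16311
OR/RR = 9.33565 / 2.16311 = 4.31584
The outcome is not rare, so the OR lies further from 1 than the RR.

4.316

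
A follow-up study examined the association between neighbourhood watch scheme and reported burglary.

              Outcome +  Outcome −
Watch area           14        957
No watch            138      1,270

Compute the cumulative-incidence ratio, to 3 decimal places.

0.147

Cells: a = 14, b = 957, c = 138, d = 1270.
Risk in exposed = 14/971 = 0.01442; risk in unexposed = 138/1408 = 0.09801.
RR = 0.01442 / 0.09801 = 0.14711
The risk is 85% lower among the exposed than among the unexposed.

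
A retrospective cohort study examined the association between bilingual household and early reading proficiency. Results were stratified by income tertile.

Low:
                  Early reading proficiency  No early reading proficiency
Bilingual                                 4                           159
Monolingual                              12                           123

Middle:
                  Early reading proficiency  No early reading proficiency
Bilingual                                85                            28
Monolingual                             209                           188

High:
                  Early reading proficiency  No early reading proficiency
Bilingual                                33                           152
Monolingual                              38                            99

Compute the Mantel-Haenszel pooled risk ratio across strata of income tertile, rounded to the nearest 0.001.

RR_MH = Σ(aᵢ·n₀ᵢ/nᵢ) / Σ(cᵢ·n₁ᵢ/nᵢ), with n₁ᵢ = aᵢ+bᵢ (exposed), n₀ᵢ = cᵢ+dᵢ (unexposed), nᵢ = n₁ᵢ+n₀ᵢ.
Stratum 1 (Low): n₁ = 163, n₀ = 135, n = 298; a·n₀/n = 4·135/298 = 1.8121; c·n₁/n = 12·163/298 = 6.5638
Stratum 2 (Middle): n₁ = 113, n₀ = 397, n = 510; a·n₀/n = 85·397/510 = 66.1667; c·n₁/n = 209·113/510 = 46.3078
Stratum 3 (High): n₁ = 185, n₀ = 137, n = 322; a·n₀/n = 33·137/322 = 14.0404; c·n₁/n = 38·185/322 = 21.8323
RR_MH = (1.8121 + 66.1667 + 14.0404) / (6.5638 + 46.3078 + 21.8323) = 82.0191 / 74.7039 = 1.09792

1.098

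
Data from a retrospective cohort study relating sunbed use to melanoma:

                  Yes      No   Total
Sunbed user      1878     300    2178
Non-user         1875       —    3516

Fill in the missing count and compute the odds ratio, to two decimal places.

The missing cell is in the unexposed row: 3516 − 1875 = 1641.
So a = 1878, b = 300, c = 1875, d = 1641.
OR = (a·d)/(b·c) = (1878 × 1641) / (300 × 1875) = 3081798 / 562500 = 5.47875

5.48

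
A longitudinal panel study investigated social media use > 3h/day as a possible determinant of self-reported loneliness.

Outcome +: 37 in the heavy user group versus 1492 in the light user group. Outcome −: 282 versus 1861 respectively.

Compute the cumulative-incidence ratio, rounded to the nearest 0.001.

0.261

From the description: a = 37, b = 282, c = 1492, d = 1861.
Risk in exposed = 37/319 = 0.11599; risk in unexposed = 1492/3353 = 0.44497.
RR = 0.11599 / 0.44497 = 0.26066
The risk is 74% lower among the exposed than among the unexposed.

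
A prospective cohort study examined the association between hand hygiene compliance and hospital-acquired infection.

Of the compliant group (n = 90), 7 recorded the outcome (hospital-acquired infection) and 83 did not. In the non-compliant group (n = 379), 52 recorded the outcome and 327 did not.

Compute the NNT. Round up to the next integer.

Risk in treated group = 7/90 = 0.07778; risk in control = 52/379 = 0.13720.
Absolute risk reduction = 0.13720 − 0.07778 = 0.05943
NNT = 1 / ARR = 1 / 0.05943 = 16.828 → round up → 17

17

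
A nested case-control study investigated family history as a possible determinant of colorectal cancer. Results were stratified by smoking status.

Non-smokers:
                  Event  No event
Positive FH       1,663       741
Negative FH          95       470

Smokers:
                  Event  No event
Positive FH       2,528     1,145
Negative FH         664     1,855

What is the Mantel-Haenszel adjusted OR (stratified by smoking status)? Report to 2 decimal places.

6.97

OR_MH = Σ(aᵢdᵢ/nᵢ) / Σ(bᵢcᵢ/nᵢ), where nᵢ is the stratum total.
Stratum 1 (Non-smokers): n = 2969; a·d/n = 1663·470/2969 = 263.2570; b·c/n = 741·95/2969 = 23.7100
Stratum 2 (Smokers): n = 6192; a·d/n = 2528·1855/6192 = 757.3385; b·c/n = 1145·664/6192 = 122.7842
OR_MH = (263.2570 + 757.3385) / (23.7100 + 122.7842) = 1020.5955 / 146.4942 = 6.96680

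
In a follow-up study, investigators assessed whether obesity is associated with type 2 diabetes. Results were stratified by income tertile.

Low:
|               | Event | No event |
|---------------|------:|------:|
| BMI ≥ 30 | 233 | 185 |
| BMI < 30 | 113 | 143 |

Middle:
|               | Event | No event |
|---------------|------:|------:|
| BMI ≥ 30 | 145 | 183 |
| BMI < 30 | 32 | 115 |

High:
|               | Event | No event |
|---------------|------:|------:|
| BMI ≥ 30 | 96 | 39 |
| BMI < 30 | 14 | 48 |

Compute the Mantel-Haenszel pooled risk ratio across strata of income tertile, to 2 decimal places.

RR_MH = Σ(aᵢ·n₀ᵢ/nᵢ) / Σ(cᵢ·n₁ᵢ/nᵢ), with n₁ᵢ = aᵢ+bᵢ (exposed), n₀ᵢ = cᵢ+dᵢ (unexposed), nᵢ = n₁ᵢ+n₀ᵢ.
Stratum 1 (Low): n₁ = 418, n₀ = 256, n = 674; a·n₀/n = 233·256/674 = 88.4985; c·n₁/n = 113·418/674 = 70.0801
Stratum 2 (Middle): n₁ = 328, n₀ = 147, n = 475; a·n₀/n = 145·147/475 = 44.8737; c·n₁/n = 32·328/475 = 22.0968
Stratum 3 (High): n₁ = 135, n₀ = 62, n = 197; a·n₀/n = 96·62/197 = 30.2132; c·n₁/n = 14·135/197 = 9.5939
RR_MH = (88.4985 + 44.8737 + 30.2132) / (70.0801 + 22.0968 + 9.5939) = 163.5854 / 101.7709 = 1.60739

1.61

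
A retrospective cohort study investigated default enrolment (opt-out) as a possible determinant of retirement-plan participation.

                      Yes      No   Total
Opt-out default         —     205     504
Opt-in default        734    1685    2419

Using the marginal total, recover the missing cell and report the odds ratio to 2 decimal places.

The missing cell is in the exposed row: 504 − 205 = 299.
So a = 299, b = 205, c = 734, d = 1685.
OR = (a·d)/(b·c) = (299 × 1685) / (205 × 734) = 503815 / 150470 = 3.34828

3.35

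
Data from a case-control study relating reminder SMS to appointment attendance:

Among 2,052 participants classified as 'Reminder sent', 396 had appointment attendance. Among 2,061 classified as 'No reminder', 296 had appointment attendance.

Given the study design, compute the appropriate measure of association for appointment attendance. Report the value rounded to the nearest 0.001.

1.426

From the description: a = 396, b = 1656, c = 296, d = 1765.
This is a case-control study: participants were sampled on outcome status, so risks in the source population cannot be estimated directly — relative risk is not valid here. The odds ratio is the appropriate measure.
OR = (a·d)/(b·c) = (396 × 1765) / (1656 × 296) = 698940 / 490176 = 1.42590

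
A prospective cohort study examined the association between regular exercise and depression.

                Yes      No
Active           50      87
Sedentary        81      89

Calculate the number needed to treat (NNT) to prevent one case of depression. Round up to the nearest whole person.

9

Risk in treated group = 50/137 = 0.36496; risk in control = 81/170 = 0.47647.
Absolute risk reduction = 0.47647 − 0.36496 = 0.11151
NNT = 1 / ARR = 1 / 0.11151 = 8.968 → round up → 9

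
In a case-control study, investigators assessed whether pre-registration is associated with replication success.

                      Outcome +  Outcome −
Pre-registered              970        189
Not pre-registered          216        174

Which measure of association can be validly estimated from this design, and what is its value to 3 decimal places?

4.134

Cells: a = 970, b = 189, c = 216, d = 174.
This is a case-control study: participants were sampled on outcome status, so risks in the source population cannot be estimated directly — relative risk is not valid here. The odds ratio is the appropriate measure.
OR = (a·d)/(b·c) = (970 × 174) / (189 × 216) = 168780 / 40824 = 4.13433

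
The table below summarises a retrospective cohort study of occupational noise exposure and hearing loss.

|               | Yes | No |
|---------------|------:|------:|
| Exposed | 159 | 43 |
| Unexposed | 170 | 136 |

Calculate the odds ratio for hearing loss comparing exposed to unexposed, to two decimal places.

2.96

Cells: a = 159, b = 43, c = 170, d = 136.
OR = (a·d)/(b·c) = (159 × 136) / (43 × 170) = 21624 / 7310 = 2.95814
The odds of hearing loss are about 2.96 times as high in the exposed group.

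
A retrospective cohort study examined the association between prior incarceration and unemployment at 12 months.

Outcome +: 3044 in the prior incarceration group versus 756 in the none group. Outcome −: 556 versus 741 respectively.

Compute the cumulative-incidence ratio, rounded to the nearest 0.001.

1.674

From the description: a = 3044, b = 556, c = 756, d = 741.
Risk in exposed = 3044/3600 = 0.84556; risk in unexposed = 756/1497 = 0.50501.
RR = 0.84556 / 0.50501 = 1.67433
The risk among the exposed is 1.67 times that among the unexposed.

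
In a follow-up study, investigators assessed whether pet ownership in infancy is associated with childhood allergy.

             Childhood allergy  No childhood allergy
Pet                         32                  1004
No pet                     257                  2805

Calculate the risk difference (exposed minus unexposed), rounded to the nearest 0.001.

-0.053

Cells: a = 32, b = 1004, c = 257, d = 2805.
Risk in exposed = 32/1036 = 0.030888; risk in unexposed = 257/3062 = 0.083932.
Risk difference = 0.030888 − 0.083932 = -0.053044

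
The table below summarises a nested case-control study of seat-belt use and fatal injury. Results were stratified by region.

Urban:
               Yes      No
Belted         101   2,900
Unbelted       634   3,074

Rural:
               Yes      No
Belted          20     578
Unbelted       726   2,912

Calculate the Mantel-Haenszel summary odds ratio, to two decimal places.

0.16

OR_MH = Σ(aᵢdᵢ/nᵢ) / Σ(bᵢcᵢ/nᵢ), where nᵢ is the stratum total.
Stratum 1 (Urban): n = 6709; a·d/n = 101·3074/6709 = 46.2772; b·c/n = 2900·634/6709 = 274.0498
Stratum 2 (Rural): n = 4236; a·d/n = 20·2912/4236 = 13.7488; b·c/n = 578·726/4236 = 99.0623
OR_MH = (46.2772 + 13.7488) / (274.0498 + 99.0623) = 60.0261 / 373.1121 = 0.16088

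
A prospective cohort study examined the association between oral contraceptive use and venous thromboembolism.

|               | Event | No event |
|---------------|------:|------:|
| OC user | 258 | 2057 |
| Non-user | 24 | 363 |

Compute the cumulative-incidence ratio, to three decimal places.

1.797

Cells: a = 258, b = 2057, c = 24, d = 363.
Risk in exposed = 258/2315 = 0.11145; risk in unexposed = 24/387 = 0.06202.
RR = 0.11145 / 0.06202 = 1.79708
The risk among the exposed is 1.80 times that among the unexposed.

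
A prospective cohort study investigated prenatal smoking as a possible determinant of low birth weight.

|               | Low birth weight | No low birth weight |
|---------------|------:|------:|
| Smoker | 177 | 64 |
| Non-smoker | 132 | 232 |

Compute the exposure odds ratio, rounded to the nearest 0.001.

Cells: a = 177, b = 64, c = 132, d = 232.
OR = (a·d)/(b·c) = (177 × 232) / (64 × 132) = 41064 / 8448 = 4.86080
The odds of low birth weight are about 4.86 times as high in the smoker group.

4.861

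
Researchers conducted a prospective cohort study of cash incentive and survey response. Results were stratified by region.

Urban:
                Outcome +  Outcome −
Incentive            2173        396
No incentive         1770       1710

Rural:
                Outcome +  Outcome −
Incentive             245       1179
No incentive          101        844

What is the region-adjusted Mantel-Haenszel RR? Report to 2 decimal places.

1.66

RR_MH = Σ(aᵢ·n₀ᵢ/nᵢ) / Σ(cᵢ·n₁ᵢ/nᵢ), with n₁ᵢ = aᵢ+bᵢ (exposed), n₀ᵢ = cᵢ+dᵢ (unexposed), nᵢ = n₁ᵢ+n₀ᵢ.
Stratum 1 (Urban): n₁ = 2569, n₀ = 3480, n = 6049; a·n₀/n = 2173·3480/6049 = 1250.1306; c·n₁/n = 1770·2569/6049 = 751.7160
Stratum 2 (Rural): n₁ = 1424, n₀ = 945, n = 2369; a·n₀/n = 245·945/2369 = 97.7311; c·n₁/n = 101·1424/2369 = 60.7108
RR_MH = (1250.1306 + 97.7311) / (751.7160 + 60.7108) = 1347.8617 / 812.4268 = 1.65906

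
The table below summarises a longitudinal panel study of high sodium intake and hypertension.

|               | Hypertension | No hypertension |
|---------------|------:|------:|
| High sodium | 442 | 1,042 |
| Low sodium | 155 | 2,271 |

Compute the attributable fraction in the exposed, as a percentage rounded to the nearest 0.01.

Cells: a = 442, b = 1042, c = 155, d = 2271.
Risk in exposed = 442/1484 = 0.29784; risk in unexposed = 155/2426 = 0.06389.
RR = 0.29784/0.06389 = 4.66173
AR% = (RR − 1)/RR × 100 = (4.66173 − 1)/4.66173 × 100 = 78.5488%

78.55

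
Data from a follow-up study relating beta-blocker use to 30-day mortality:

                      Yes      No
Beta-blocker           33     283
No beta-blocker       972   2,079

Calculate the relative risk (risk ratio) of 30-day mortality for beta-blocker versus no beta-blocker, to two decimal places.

Cells: a = 33, b = 283, c = 972, d = 2079.
Risk in exposed = 33/316 = 0.10443; risk in unexposed = 972/3051 = 0.31858.
RR = 0.10443 / 0.31858 = 0.32780
The risk is 67% lower among the exposed than among the unexposed.

0.33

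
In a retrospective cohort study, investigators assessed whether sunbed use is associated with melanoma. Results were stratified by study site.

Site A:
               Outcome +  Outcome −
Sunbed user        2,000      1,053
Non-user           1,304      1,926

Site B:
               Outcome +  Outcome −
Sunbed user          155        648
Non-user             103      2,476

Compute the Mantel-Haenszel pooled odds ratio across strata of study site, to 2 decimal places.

OR_MH = Σ(aᵢdᵢ/nᵢ) / Σ(bᵢcᵢ/nᵢ), where nᵢ is the stratum total.
Stratum 1 (Site A): n = 6283; a·d/n = 2000·1926/6283 = 613.0829; b·c/n = 1053·1304/6283 = 218.5440
Stratum 2 (Site B): n = 3382; a·d/n = 155·2476/3382 = 113.4772; b·c/n = 648·103/3382 = 19.7351
OR_MH = (613.0829 + 113.4772) / (218.5440 + 19.7351) = 726.5602 / 238.2791 = 3.04920

3.05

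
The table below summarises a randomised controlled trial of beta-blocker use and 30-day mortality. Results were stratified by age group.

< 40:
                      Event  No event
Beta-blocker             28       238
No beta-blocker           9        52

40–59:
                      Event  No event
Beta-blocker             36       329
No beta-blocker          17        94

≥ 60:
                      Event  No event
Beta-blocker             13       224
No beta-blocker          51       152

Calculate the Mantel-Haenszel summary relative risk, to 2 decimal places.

RR_MH = Σ(aᵢ·n₀ᵢ/nᵢ) / Σ(cᵢ·n₁ᵢ/nᵢ), with n₁ᵢ = aᵢ+bᵢ (exposed), n₀ᵢ = cᵢ+dᵢ (unexposed), nᵢ = n₁ᵢ+n₀ᵢ.
Stratum 1 (< 40): n₁ = 266, n₀ = 61, n = 327; a·n₀/n = 28·61/327 = 5.2232; c·n₁/n = 9·266/327 = 7.3211
Stratum 2 (40–59): n₁ = 365, n₀ = 111, n = 476; a·n₀/n = 36·111/476 = 8.3950; c·n₁/n = 17·365/476 = 13.0357
Stratum 3 (≥ 60): n₁ = 237, n₀ = 203, n = 440; a·n₀/n = 13·203/440 = 5.9977; c·n₁/n = 51·237/440 = 27.4705
RR_MH = (5.2232 + 8.3950 + 5.9977) / (7.3211 + 13.0357 + 27.4705) = 19.6159 / 47.8273 = 0.41014

0.41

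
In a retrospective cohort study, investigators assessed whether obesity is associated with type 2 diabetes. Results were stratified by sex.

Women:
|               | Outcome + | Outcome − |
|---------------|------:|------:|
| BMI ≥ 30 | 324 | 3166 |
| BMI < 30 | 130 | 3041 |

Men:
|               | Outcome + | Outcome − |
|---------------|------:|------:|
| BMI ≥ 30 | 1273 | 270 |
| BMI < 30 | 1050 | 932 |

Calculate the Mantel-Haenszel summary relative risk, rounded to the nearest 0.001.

1.649

RR_MH = Σ(aᵢ·n₀ᵢ/nᵢ) / Σ(cᵢ·n₁ᵢ/nᵢ), with n₁ᵢ = aᵢ+bᵢ (exposed), n₀ᵢ = cᵢ+dᵢ (unexposed), nᵢ = n₁ᵢ+n₀ᵢ.
Stratum 1 (Women): n₁ = 3490, n₀ = 3171, n = 6661; a·n₀/n = 324·3171/6661 = 154.2417; c·n₁/n = 130·3490/6661 = 68.1129
Stratum 2 (Men): n₁ = 1543, n₀ = 1982, n = 3525; a·n₀/n = 1273·1982/3525 = 715.7691; c·n₁/n = 1050·1543/3525 = 459.6170
RR_MH = (154.2417 + 715.7691) / (68.1129 + 459.6170) = 870.0108 / 527.7299 = 1.64859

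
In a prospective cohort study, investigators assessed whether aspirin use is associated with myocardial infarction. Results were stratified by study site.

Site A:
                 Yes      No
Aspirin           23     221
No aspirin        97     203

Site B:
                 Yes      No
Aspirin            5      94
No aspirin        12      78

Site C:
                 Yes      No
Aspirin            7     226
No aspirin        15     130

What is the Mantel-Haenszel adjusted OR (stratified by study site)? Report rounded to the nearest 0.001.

0.240

OR_MH = Σ(aᵢdᵢ/nᵢ) / Σ(bᵢcᵢ/nᵢ), where nᵢ is the stratum total.
Stratum 1 (Site A): n = 544; a·d/n = 23·203/544 = 8.5827; b·c/n = 221·97/544 = 39.4062
Stratum 2 (Site B): n = 189; a·d/n = 5·78/189 = 2.0635; b·c/n = 94·12/189 = 5.9683
Stratum 3 (Site C): n = 378; a·d/n = 7·130/378 = 2.4074; b·c/n = 226·15/378 = 8.9683
OR_MH = (8.5827 + 2.0635 + 2.4074) / (39.4062 + 5.9683 + 8.9683) = 13.0536 / 54.3428 = 0.24021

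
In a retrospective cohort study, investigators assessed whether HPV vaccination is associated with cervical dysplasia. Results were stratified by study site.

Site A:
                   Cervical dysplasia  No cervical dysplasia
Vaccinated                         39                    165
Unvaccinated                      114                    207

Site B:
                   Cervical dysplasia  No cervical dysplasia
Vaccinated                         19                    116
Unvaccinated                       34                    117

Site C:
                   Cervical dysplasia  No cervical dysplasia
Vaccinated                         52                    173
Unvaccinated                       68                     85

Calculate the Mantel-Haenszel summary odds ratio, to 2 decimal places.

OR_MH = Σ(aᵢdᵢ/nᵢ) / Σ(bᵢcᵢ/nᵢ), where nᵢ is the stratum total.
Stratum 1 (Site A): n = 525; a·d/n = 39·207/525 = 15.3771; b·c/n = 165·114/525 = 35.8286
Stratum 2 (Site B): n = 286; a·d/n = 19·117/286 = 7.7727; b·c/n = 116·34/286 = 13.7902
Stratum 3 (Site C): n = 378; a·d/n = 52·85/378 = 11.6931; b·c/n = 173·68/378 = 31.1217
OR_MH = (15.3771 + 7.7727 + 11.6931) / (35.8286 + 13.7902 + 31.1217) = 34.8430 / 80.7405 = 0.43154

0.43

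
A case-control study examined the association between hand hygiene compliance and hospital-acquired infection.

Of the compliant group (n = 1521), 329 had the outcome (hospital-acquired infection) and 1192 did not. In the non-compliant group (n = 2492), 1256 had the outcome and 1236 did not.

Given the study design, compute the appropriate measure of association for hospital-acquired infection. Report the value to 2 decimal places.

0.27

From the description: a = 329, b = 1192, c = 1256, d = 1236.
This is a case-control study: participants were sampled on outcome status, so risks in the source population cannot be estimated directly — relative risk is not valid here. The odds ratio is the appropriate measure.
OR = (a·d)/(b·c) = (329 × 1236) / (1192 × 1256) = 406644 / 1497152 = 0.27161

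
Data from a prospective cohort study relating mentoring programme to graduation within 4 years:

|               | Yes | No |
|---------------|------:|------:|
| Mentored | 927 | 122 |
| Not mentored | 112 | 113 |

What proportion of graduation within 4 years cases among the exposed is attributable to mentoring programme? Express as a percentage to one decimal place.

43.7

Cells: a = 927, b = 122, c = 112, d = 113.
Risk in exposed = 927/1049 = 0.88370; risk in unexposed = 112/225 = 0.49778.
RR = 0.88370/0.49778 = 1.77529
AR% = (RR − 1)/RR × 100 = (1.77529 − 1)/1.77529 × 100 = 43.6711%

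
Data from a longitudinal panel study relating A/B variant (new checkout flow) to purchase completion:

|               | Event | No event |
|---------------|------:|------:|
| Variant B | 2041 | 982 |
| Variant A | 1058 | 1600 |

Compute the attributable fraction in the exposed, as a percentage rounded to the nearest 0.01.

Cells: a = 2041, b = 982, c = 1058, d = 1600.
Risk in exposed = 2041/3023 = 0.67516; risk in unexposed = 1058/2658 = 0.39804.
RR = 0.67516/0.39804 = 1.69619
AR% = (RR − 1)/RR × 100 = (1.69619 − 1)/1.69619 × 100 = 41.0443%

41.04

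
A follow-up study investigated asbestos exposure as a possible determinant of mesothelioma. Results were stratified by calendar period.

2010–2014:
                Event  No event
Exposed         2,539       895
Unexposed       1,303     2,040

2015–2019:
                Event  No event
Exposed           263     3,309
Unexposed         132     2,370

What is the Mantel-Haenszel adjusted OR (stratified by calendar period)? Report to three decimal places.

3.553

OR_MH = Σ(aᵢdᵢ/nᵢ) / Σ(bᵢcᵢ/nᵢ), where nᵢ is the stratum total.
Stratum 1 (2010–2014): n = 6777; a·d/n = 2539·2040/6777 = 764.2851; b·c/n = 895·1303/6777 = 172.0798
Stratum 2 (2015–2019): n = 6074; a·d/n = 263·2370/6074 = 102.6194; b·c/n = 3309·132/6074 = 71.9111
OR_MH = (764.2851 + 102.6194) / (172.0798 + 71.9111) = 866.9044 / 243.9909 = 3.55302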